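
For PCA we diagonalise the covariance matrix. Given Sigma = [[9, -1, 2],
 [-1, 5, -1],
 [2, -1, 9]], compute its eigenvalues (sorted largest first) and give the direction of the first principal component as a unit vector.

Step 1 — characteristic polynomial p(λ) = det(λI - Sigma) = λ³ - tr·λ² + c_1·λ - det, where tr = trace, c_1 = sum of the principal 2×2 minors, det = det(Sigma):
  tr = 9 + 5 + 9 = 23,
  c_1 = (9·5 - (-1)²) + (9·9 - (2)²) + (5·9 - (-1)²) = 44 + 77 + 44 = 165,
  det = 9·(5·9 - (-1)²) - (-1)·((-1)·9 - (-1)·(2)) + (2)·((-1)·(-1) - 5·(2)) = 9·(44) - (-1)·(-7) + (2)·(-9) = 371.
  So p(λ) = λ³ - 23λ² + 165λ - 371.
Step 2 — look for an integer root (rational root theorem: any rational root is an integer divisor of 371). Testing λ = 7:
  p(7) = 343 - 1127 + 1155 - 371 = 0  ✓
  Dividing out (λ - 7): p(λ) = (λ - 7)(λ² - 16λ + 53).
Step 3 — remaining eigenvalues from the quadratic λ² - 16λ + 53 = 0:
  Δ = 16² - 4·53 = 256 - 212 = 44,  λ = (16 ± √44)/2 = (16 ± 6.6332)/2 ≈ 11.3166 or 4.6834.
  Sorted: λ_1 = 11.3166,  λ_2 = 7,  λ_3 = 4.6834  (check: sum = 23 = tr ✓).

Step 4 — unit eigenvector for λ_1 ≈ 11.3166: v spans the null space of (Sigma - λ_1 I), whose rows are
  r_1 = (-2.3166, -1, 2),  r_2 = (-1, -6.3166, -1),  r_3 = (2, -1, -2.3166).
  v is orthogonal to every row, so take v ∝ r_1 × r_2 = ((-1)·(-1) - (2)·(-6.3166), (2)·(-1) - (-2.3166)·(-1), (-2.3166)·(-6.3166) - (-1)·(-1)) ≈ (13.6332, -4.3166, 13.6332).
  Let u = (13.6332, -4.3166, 13.6332).
  ||u|| = √((13.6332)² + (-4.3166)² + (13.6332)²) = √(390.3642) ≈ 19.7576,  v_1 = u/||u|| ≈ (0.69, -0.2185, 0.69) (||v_1|| = 1).

λ_1 = 11.3166,  λ_2 = 7,  λ_3 = 4.6834;  v_1 ≈ (0.69, -0.2185, 0.69)


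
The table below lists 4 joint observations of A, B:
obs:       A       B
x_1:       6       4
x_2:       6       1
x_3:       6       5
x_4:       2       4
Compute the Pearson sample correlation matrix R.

Step 1 — column means:
  mean(A) = (6 + 6 + 6 + 2) / 4 = 20/4 = 5
  mean(B) = (4 + 1 + 5 + 4) / 4 = 14/4 = 3.5

Step 2 — sample variances and covariances s[i,j] = (1/(n-1)) · Σ_k (x_{k,i} - mean_i) · (x_{k,j} - mean_j), with n-1 = 3:
  s[A,A] = ((1)·(1) + (1)·(1) + (1)·(1) + (-3)·(-3)) / 3 = 12/3 = 4
  s[A,B] = ((1)·(0.5) + (1)·(-2.5) + (1)·(1.5) + (-3)·(0.5)) / 3 = -2/3 = -0.6667
  s[B,B] = ((0.5)·(0.5) + (-2.5)·(-2.5) + (1.5)·(1.5) + (0.5)·(0.5)) / 3 = 9/3 = 3
  Sample standard deviations s_i = √(s[i,i]):
  s(A) = √(4) = 2
  s(B) = √(3) = 1.7321

Step 3 — r_{ij} = s_{ij} / (s_i · s_j):
  r[A,A] = 1 (diagonal).
  r[A,B] = -0.6667 / (2 · 1.7321) = -0.6667 / 3.4641 = -0.1925
  r[B,B] = 1 (diagonal).

R is symmetric with unit diagonal. Assembling:

R = [[1, -0.1925],
 [-0.1925, 1]]


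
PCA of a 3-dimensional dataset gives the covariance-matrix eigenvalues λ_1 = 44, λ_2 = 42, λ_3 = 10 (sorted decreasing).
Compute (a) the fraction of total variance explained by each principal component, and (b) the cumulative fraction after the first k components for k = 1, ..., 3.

Step 1 — total variance = trace(Sigma) = Σ λ_i = 44 + 42 + 10 = 96.

Step 2 — fraction explained by component i = λ_i / Σ λ:
  PC1: 44/96 = 0.4583
  PC2: 42/96 = 0.4375
  PC3: 10/96 = 0.1042

Step 3 — cumulative fraction after k components = (λ_1 + ... + λ_k) / Σ λ:
  k = 1: 44/96 = 0.4583
  k = 2: (44 + 42)/96 = 86/96 = 0.8958
  k = 3: (44 + 42 + 10)/96 = 96/96 = 1

Summary (fraction, with percent):

explained: PC1 0.4583 (45.83%), PC2 0.4375 (43.75%), PC3 0.1042 (10.42%);  cumulative: 0.4583, 0.8958, 1


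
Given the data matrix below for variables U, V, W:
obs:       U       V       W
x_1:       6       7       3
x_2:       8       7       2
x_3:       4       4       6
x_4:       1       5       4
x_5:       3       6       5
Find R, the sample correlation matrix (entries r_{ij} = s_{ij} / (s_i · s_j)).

Step 1 — column means:
  mean(U) = (6 + 8 + 4 + 1 + 3) / 5 = 22/5 = 4.4
  mean(V) = (7 + 7 + 4 + 5 + 6) / 5 = 29/5 = 5.8
  mean(W) = (3 + 2 + 6 + 4 + 5) / 5 = 20/5 = 4

Step 2 — sample variances and covariances s[i,j] = (1/(n-1)) · Σ_k (x_{k,i} - mean_i) · (x_{k,j} - mean_j), with n-1 = 4:
  s[U,U] = ((1.6)·(1.6) + (3.6)·(3.6) + (-0.4)·(-0.4) + (-3.4)·(-3.4) + (-1.4)·(-1.4)) / 4 = 29.2/4 = 7.3
  s[U,V] = ((1.6)·(1.2) + (3.6)·(1.2) + (-0.4)·(-1.8) + (-3.4)·(-0.8) + (-1.4)·(0.2)) / 4 = 9.4/4 = 2.35
  s[U,W] = ((1.6)·(-1) + (3.6)·(-2) + (-0.4)·(2) + (-3.4)·(0) + (-1.4)·(1)) / 4 = -11/4 = -2.75
  s[V,V] = ((1.2)·(1.2) + (1.2)·(1.2) + (-1.8)·(-1.8) + (-0.8)·(-0.8) + (0.2)·(0.2)) / 4 = 6.8/4 = 1.7
  s[V,W] = ((1.2)·(-1) + (1.2)·(-2) + (-1.8)·(2) + (-0.8)·(0) + (0.2)·(1)) / 4 = -7/4 = -1.75
  s[W,W] = ((-1)·(-1) + (-2)·(-2) + (2)·(2) + (0)·(0) + (1)·(1)) / 4 = 10/4 = 2.5
  Sample standard deviations s_i = √(s[i,i]):
  s(U) = √(7.3) = 2.7019
  s(V) = √(1.7) = 1.3038
  s(W) = √(2.5) = 1.5811

Step 3 — r_{ij} = s_{ij} / (s_i · s_j):
  r[U,U] = 1 (diagonal).
  r[U,V] = 2.35 / (2.7019 · 1.3038) = 2.35 / 3.5228 = 0.6671
  r[U,W] = -2.75 / (2.7019 · 1.5811) = -2.75 / 4.272 = -0.6437
  r[V,V] = 1 (diagonal).
  r[V,W] = -1.75 / (1.3038 · 1.5811) = -1.75 / 2.0616 = -0.8489
  r[W,W] = 1 (diagonal).

R is symmetric with unit diagonal. Assembling:

R = [[1, 0.6671, -0.6437],
 [0.6671, 1, -0.8489],
 [-0.6437, -0.8489, 1]]


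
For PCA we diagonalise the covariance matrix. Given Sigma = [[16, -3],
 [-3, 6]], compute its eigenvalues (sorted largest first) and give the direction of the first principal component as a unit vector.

Step 1 — characteristic polynomial of 2×2 Sigma:
  det(Sigma - λI) = λ² - trace · λ + det = 0.
  trace = 16 + 6 = 22, det = 16·6 - (-3)² = 87.
Step 2 — discriminant:
  Δ = trace² - 4·det = 484 - 348 = 136.
Step 3 — eigenvalues:
  λ = (trace ± √Δ)/2 = (22 ± 11.6619)/2,
  λ_1 = 16.831,  λ_2 = 5.169.

Step 4 — unit eigenvector for λ_1: solve (Sigma - λ_1 I)v = 0. First row:
  (16 - 16.831)·v_x + (-3)·v_y = 0, i.e. (-0.831)·v_x + (-3)·v_y = 0,
  so v ∝ (b, λ_1 - a) = (-3, 0.831); multiply by -1 so the first entry is positive: u = (3, -0.831).
  ||u|| = √((3)² + (-0.831)²) = √(9.6905) ≈ 3.113,
  v_1 = u/||u|| ≈ (0.9637, -0.2669) (||v_1|| = 1).

λ_1 = 16.831,  λ_2 = 5.169;  v_1 ≈ (0.9637, -0.2669)


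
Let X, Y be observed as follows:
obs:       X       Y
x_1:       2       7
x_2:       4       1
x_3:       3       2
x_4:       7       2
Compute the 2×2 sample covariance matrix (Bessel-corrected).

Step 1 — column means:
  mean(X) = (2 + 4 + 3 + 7) / 4 = 16/4 = 4
  mean(Y) = (7 + 1 + 2 + 2) / 4 = 12/4 = 3

Step 2 — sample covariance S[i,j] = (1/(n-1)) · Σ_k (x_{k,i} - mean_i) · (x_{k,j} - mean_j), with n-1 = 3.
  S[X,X] = ((-2)·(-2) + (0)·(0) + (-1)·(-1) + (3)·(3)) / 3 = 14/3 = 4.6667
  S[X,Y] = ((-2)·(4) + (0)·(-2) + (-1)·(-1) + (3)·(-1)) / 3 = -10/3 = -3.3333
  S[Y,Y] = ((4)·(4) + (-2)·(-2) + (-1)·(-1) + (-1)·(-1)) / 3 = 22/3 = 7.3333

S is symmetric (S[j,i] = S[i,j]). Assembling:

S = [[4.6667, -3.3333],
 [-3.3333, 7.3333]]


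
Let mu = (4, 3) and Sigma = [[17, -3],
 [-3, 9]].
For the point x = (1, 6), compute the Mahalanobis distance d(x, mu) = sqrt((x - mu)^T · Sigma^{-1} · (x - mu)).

Step 1 — centre the observation: (x - mu) = (-3, 3).

Step 2 — invert Sigma. det(Sigma) = 17·9 - (-3)² = 144.
  Sigma^{-1} = (1/det) · [[d, -b], [-b, a]] = [[0.0625, 0.0208],
 [0.0208, 0.1181]].

Step 3 — form the quadratic (x - mu)^T · Sigma^{-1} · (x - mu):
  Sigma^{-1} · (x - mu) = (-0.125, 0.2917).
  (x - mu)^T · [Sigma^{-1} · (x - mu)] = (-3)·(-0.125) + (3)·(0.2917) = 1.25.

Step 4 — take square root: d = √(1.25) ≈ 1.118.

d(x, mu) = √(1.25) ≈ 1.118


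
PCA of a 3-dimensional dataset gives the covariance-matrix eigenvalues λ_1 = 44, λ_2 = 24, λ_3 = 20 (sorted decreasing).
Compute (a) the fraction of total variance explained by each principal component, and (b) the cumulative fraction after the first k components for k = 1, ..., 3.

Step 1 — total variance = trace(Sigma) = Σ λ_i = 44 + 24 + 20 = 88.

Step 2 — fraction explained by component i = λ_i / Σ λ:
  PC1: 44/88 = 0.5
  PC2: 24/88 = 0.2727
  PC3: 20/88 = 0.2273

Step 3 — cumulative fraction after k components = (λ_1 + ... + λ_k) / Σ λ:
  k = 1: 44/88 = 0.5
  k = 2: (44 + 24)/88 = 68/88 = 0.7727
  k = 3: (44 + 24 + 20)/88 = 88/88 = 1

Summary (fraction, with percent):

explained: PC1 0.5 (50%), PC2 0.2727 (27.27%), PC3 0.2273 (22.73%);  cumulative: 0.5, 0.7727, 1


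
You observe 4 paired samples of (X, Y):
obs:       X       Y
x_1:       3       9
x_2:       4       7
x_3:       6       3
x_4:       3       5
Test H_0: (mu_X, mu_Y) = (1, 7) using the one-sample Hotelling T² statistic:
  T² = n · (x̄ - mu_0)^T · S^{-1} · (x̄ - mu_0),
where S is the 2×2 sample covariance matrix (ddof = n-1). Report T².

Step 1 — sample mean vector:
  mean(X) = (3 + 4 + 6 + 3) / 4 = 16/4 = 4
  mean(Y) = (9 + 7 + 3 + 5) / 4 = 24/4 = 6
  x̄ = (4, 6),  deviation x̄ - mu_0 = (4, 6) - (1, 7) = (3, -1).

Step 2 — sample covariance matrix, S[i,j] = (1/(n-1)) · Σ_k (x_{k,i} - mean_i) · (x_{k,j} - mean_j), divisor n-1 = 3:
  S[X,X] = ((-1)·(-1) + (0)·(0) + (2)·(2) + (-1)·(-1)) / 3 = 6/3 = 2
  S[X,Y] = ((-1)·(3) + (0)·(1) + (2)·(-3) + (-1)·(-1)) / 3 = -8/3 = -2.6667
  S[Y,Y] = ((3)·(3) + (1)·(1) + (-3)·(-3) + (-1)·(-1)) / 3 = 20/3 = 6.6667
  S = [[2, -2.6667],
 [-2.6667, 6.6667]].

Step 3 — invert S. det(S) = 2·6.6667 - (-2.6667)² = 6.2222.
  S^{-1} = (1/det) · [[d, -b], [-b, a]] = [[1.0714, 0.4286],
 [0.4286, 0.3214]].

Step 4 — quadratic form (x̄ - mu_0)^T · S^{-1} · (x̄ - mu_0):
  S^{-1} · (x̄ - mu_0) = (2.7857, 0.9643),
  (x̄ - mu_0)^T · [...] = (3)·(2.7857) + (-1)·(0.9643) = 7.3929.

Step 5 — scale by n: T² = 4 · 7.3929 = 29.5714.

T² ≈ 29.5714


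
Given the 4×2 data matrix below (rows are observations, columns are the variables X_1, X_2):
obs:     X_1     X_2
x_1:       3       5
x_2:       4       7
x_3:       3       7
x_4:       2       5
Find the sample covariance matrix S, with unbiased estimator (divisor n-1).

Step 1 — column means:
  mean(X_1) = (3 + 4 + 3 + 2) / 4 = 12/4 = 3
  mean(X_2) = (5 + 7 + 7 + 5) / 4 = 24/4 = 6

Step 2 — sample covariance S[i,j] = (1/(n-1)) · Σ_k (x_{k,i} - mean_i) · (x_{k,j} - mean_j), with n-1 = 3.
  S[X_1,X_1] = ((0)·(0) + (1)·(1) + (0)·(0) + (-1)·(-1)) / 3 = 2/3 = 0.6667
  S[X_1,X_2] = ((0)·(-1) + (1)·(1) + (0)·(1) + (-1)·(-1)) / 3 = 2/3 = 0.6667
  S[X_2,X_2] = ((-1)·(-1) + (1)·(1) + (1)·(1) + (-1)·(-1)) / 3 = 4/3 = 1.3333

S is symmetric (S[j,i] = S[i,j]). Assembling:

S = [[0.6667, 0.6667],
 [0.6667, 1.3333]]


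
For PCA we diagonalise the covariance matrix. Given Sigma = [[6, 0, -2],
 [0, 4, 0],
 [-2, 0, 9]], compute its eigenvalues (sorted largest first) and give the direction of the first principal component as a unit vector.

Step 1 — characteristic polynomial p(λ) = det(λI - Sigma) = λ³ - tr·λ² + c_1·λ - det, where tr = trace, c_1 = sum of the principal 2×2 minors, det = det(Sigma):
  tr = 6 + 4 + 9 = 19,
  c_1 = (6·4 - (0)²) + (6·9 - (-2)²) + (4·9 - (0)²) = 24 + 50 + 36 = 110,
  det = 6·(4·9 - (0)²) - (0)·((0)·9 - (0)·(-2)) + (-2)·((0)·(0) - 4·(-2)) = 6·(36) - (0)·(0) + (-2)·(8) = 200.
  So p(λ) = λ³ - 19λ² + 110λ - 200.
Step 2 — look for an integer root (rational root theorem: any rational root is an integer divisor of 200). Testing λ = 4:
  p(4) = 64 - 304 + 440 - 200 = 0  ✓
  Dividing out (λ - 4): p(λ) = (λ - 4)(λ² - 15λ + 50).
Step 3 — remaining eigenvalues from the quadratic λ² - 15λ + 50 = 0:
  Δ = 15² - 4·50 = 225 - 200 = 25,  λ = (15 ± √25)/2 = (15 ± 5)/2 = 10 or 5.
  Sorted: λ_1 = 10,  λ_2 = 5,  λ_3 = 4  (check: sum = 19 = tr ✓).

Step 4 — unit eigenvector for λ_1 = 10: v spans the null space of (Sigma - λ_1 I), whose rows are
  r_1 = (-4, 0, -2),  r_2 = (0, -6, 0),  r_3 = (-2, 0, -1).
  v is orthogonal to every row, so take v ∝ r_1 × r_2 = ((0)·(0) - (-2)·(-6), (-2)·(0) - (-4)·(0), (-4)·(-6) - (0)·(0)) = (-12, 0, 24).
  Rescale (divide by 12; multiply by -1 so the first nonzero entry is positive): u = (1, 0, -2).
  ||u|| = √((1)² + (0)² + (-2)²) = √(5) ≈ 2.2361,  v_1 = u/||u|| ≈ (0.4472, 0, -0.8944) (||v_1|| = 1).

λ_1 = 10,  λ_2 = 5,  λ_3 = 4;  v_1 ≈ (0.4472, 0, -0.8944)


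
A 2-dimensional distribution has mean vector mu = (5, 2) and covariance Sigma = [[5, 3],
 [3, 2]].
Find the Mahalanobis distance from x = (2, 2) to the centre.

Step 1 — centre the observation: (x - mu) = (-3, 0).

Step 2 — invert Sigma. det(Sigma) = 5·2 - (3)² = 1.
  Sigma^{-1} = (1/det) · [[d, -b], [-b, a]] = [[2, -3],
 [-3, 5]].

Step 3 — form the quadratic (x - mu)^T · Sigma^{-1} · (x - mu):
  Sigma^{-1} · (x - mu) = (-6, 9).
  (x - mu)^T · [Sigma^{-1} · (x - mu)] = (-3)·(-6) + (0)·(9) = 18.

Step 4 — take square root: d = √(18) ≈ 4.2426.

d(x, mu) = √(18) ≈ 4.2426


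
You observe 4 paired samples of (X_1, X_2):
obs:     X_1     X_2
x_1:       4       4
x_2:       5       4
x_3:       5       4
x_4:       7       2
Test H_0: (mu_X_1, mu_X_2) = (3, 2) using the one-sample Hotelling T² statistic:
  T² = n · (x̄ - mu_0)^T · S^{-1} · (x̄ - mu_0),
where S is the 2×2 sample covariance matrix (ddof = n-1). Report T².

Step 1 — sample mean vector:
  mean(X_1) = (4 + 5 + 5 + 7) / 4 = 21/4 = 5.25
  mean(X_2) = (4 + 4 + 4 + 2) / 4 = 14/4 = 3.5
  x̄ = (5.25, 3.5),  deviation x̄ - mu_0 = (5.25, 3.5) - (3, 2) = (2.25, 1.5).

Step 2 — sample covariance matrix, S[i,j] = (1/(n-1)) · Σ_k (x_{k,i} - mean_i) · (x_{k,j} - mean_j), divisor n-1 = 3:
  S[X_1,X_1] = ((-1.25)·(-1.25) + (-0.25)·(-0.25) + (-0.25)·(-0.25) + (1.75)·(1.75)) / 3 = 4.75/3 = 1.5833
  S[X_1,X_2] = ((-1.25)·(0.5) + (-0.25)·(0.5) + (-0.25)·(0.5) + (1.75)·(-1.5)) / 3 = -3.5/3 = -1.1667
  S[X_2,X_2] = ((0.5)·(0.5) + (0.5)·(0.5) + (0.5)·(0.5) + (-1.5)·(-1.5)) / 3 = 3/3 = 1
  S = [[1.5833, -1.1667],
 [-1.1667, 1]].

Step 3 — invert S. det(S) = 1.5833·1 - (-1.1667)² = 0.2222.
  S^{-1} = (1/det) · [[d, -b], [-b, a]] = [[4.5, 5.25],
 [5.25, 7.125]].

Step 4 — quadratic form (x̄ - mu_0)^T · S^{-1} · (x̄ - mu_0):
  S^{-1} · (x̄ - mu_0) = (18, 22.5),
  (x̄ - mu_0)^T · [...] = (2.25)·(18) + (1.5)·(22.5) = 74.25.

Step 5 — scale by n: T² = 4 · 74.25 = 297.

T² ≈ 297


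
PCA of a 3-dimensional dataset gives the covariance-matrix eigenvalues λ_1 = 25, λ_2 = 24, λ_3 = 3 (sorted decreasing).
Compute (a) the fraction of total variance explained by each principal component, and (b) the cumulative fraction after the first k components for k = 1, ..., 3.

Step 1 — total variance = trace(Sigma) = Σ λ_i = 25 + 24 + 3 = 52.

Step 2 — fraction explained by component i = λ_i / Σ λ:
  PC1: 25/52 = 0.4808
  PC2: 24/52 = 0.4615
  PC3: 3/52 = 0.0577

Step 3 — cumulative fraction after k components = (λ_1 + ... + λ_k) / Σ λ:
  k = 1: 25/52 = 0.4808
  k = 2: (25 + 24)/52 = 49/52 = 0.9423
  k = 3: (25 + 24 + 3)/52 = 52/52 = 1

Summary (fraction, with percent):

explained: PC1 0.4808 (48.08%), PC2 0.4615 (46.15%), PC3 0.0577 (5.77%);  cumulative: 0.4808, 0.9423, 1


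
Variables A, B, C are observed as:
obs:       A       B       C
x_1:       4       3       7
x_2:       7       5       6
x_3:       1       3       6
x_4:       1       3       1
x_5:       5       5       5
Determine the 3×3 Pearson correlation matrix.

Step 1 — column means:
  mean(A) = (4 + 7 + 1 + 1 + 5) / 5 = 18/5 = 3.6
  mean(B) = (3 + 5 + 3 + 3 + 5) / 5 = 19/5 = 3.8
  mean(C) = (7 + 6 + 6 + 1 + 5) / 5 = 25/5 = 5

Step 2 — sample variances and covariances s[i,j] = (1/(n-1)) · Σ_k (x_{k,i} - mean_i) · (x_{k,j} - mean_j), with n-1 = 4:
  s[A,A] = ((0.4)·(0.4) + (3.4)·(3.4) + (-2.6)·(-2.6) + (-2.6)·(-2.6) + (1.4)·(1.4)) / 4 = 27.2/4 = 6.8
  s[A,B] = ((0.4)·(-0.8) + (3.4)·(1.2) + (-2.6)·(-0.8) + (-2.6)·(-0.8) + (1.4)·(1.2)) / 4 = 9.6/4 = 2.4
  s[A,C] = ((0.4)·(2) + (3.4)·(1) + (-2.6)·(1) + (-2.6)·(-4) + (1.4)·(0)) / 4 = 12/4 = 3
  s[B,B] = ((-0.8)·(-0.8) + (1.2)·(1.2) + (-0.8)·(-0.8) + (-0.8)·(-0.8) + (1.2)·(1.2)) / 4 = 4.8/4 = 1.2
  s[B,C] = ((-0.8)·(2) + (1.2)·(1) + (-0.8)·(1) + (-0.8)·(-4) + (1.2)·(0)) / 4 = 2/4 = 0.5
  s[C,C] = ((2)·(2) + (1)·(1) + (1)·(1) + (-4)·(-4) + (0)·(0)) / 4 = 22/4 = 5.5
  Sample standard deviations s_i = √(s[i,i]):
  s(A) = √(6.8) = 2.6077
  s(B) = √(1.2) = 1.0954
  s(C) = √(5.5) = 2.3452

Step 3 — r_{ij} = s_{ij} / (s_i · s_j):
  r[A,A] = 1 (diagonal).
  r[A,B] = 2.4 / (2.6077 · 1.0954) = 2.4 / 2.8566 = 0.8402
  r[A,C] = 3 / (2.6077 · 2.3452) = 3 / 6.1156 = 0.4906
  r[B,B] = 1 (diagonal).
  r[B,C] = 0.5 / (1.0954 · 2.3452) = 0.5 / 2.569 = 0.1946
  r[C,C] = 1 (diagonal).

R is symmetric with unit diagonal. Assembling:

R = [[1, 0.8402, 0.4906],
 [0.8402, 1, 0.1946],
 [0.4906, 0.1946, 1]]


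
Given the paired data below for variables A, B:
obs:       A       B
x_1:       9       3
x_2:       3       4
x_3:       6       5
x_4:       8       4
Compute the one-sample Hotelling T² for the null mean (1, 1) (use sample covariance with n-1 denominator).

Step 1 — sample mean vector:
  mean(A) = (9 + 3 + 6 + 8) / 4 = 26/4 = 6.5
  mean(B) = (3 + 4 + 5 + 4) / 4 = 16/4 = 4
  x̄ = (6.5, 4),  deviation x̄ - mu_0 = (6.5, 4) - (1, 1) = (5.5, 3).

Step 2 — sample covariance matrix, S[i,j] = (1/(n-1)) · Σ_k (x_{k,i} - mean_i) · (x_{k,j} - mean_j), divisor n-1 = 3:
  S[A,A] = ((2.5)·(2.5) + (-3.5)·(-3.5) + (-0.5)·(-0.5) + (1.5)·(1.5)) / 3 = 21/3 = 7
  S[A,B] = ((2.5)·(-1) + (-3.5)·(0) + (-0.5)·(1) + (1.5)·(0)) / 3 = -3/3 = -1
  S[B,B] = ((-1)·(-1) + (0)·(0) + (1)·(1) + (0)·(0)) / 3 = 2/3 = 0.6667
  S = [[7, -1],
 [-1, 0.6667]].

Step 3 — invert S. det(S) = 7·0.6667 - (-1)² = 3.6667.
  S^{-1} = (1/det) · [[d, -b], [-b, a]] = [[0.1818, 0.2727],
 [0.2727, 1.9091]].

Step 4 — quadratic form (x̄ - mu_0)^T · S^{-1} · (x̄ - mu_0):
  S^{-1} · (x̄ - mu_0) = (1.8182, 7.2273),
  (x̄ - mu_0)^T · [...] = (5.5)·(1.8182) + (3)·(7.2273) = 31.6818.

Step 5 — scale by n: T² = 4 · 31.6818 = 126.7273.

T² ≈ 126.7273


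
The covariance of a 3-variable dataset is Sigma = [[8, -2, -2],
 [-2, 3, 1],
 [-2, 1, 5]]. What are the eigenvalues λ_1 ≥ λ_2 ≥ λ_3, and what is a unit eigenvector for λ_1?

Step 1 — characteristic polynomial p(λ) = det(λI - Sigma) = λ³ - tr·λ² + c_1·λ - det, where tr = trace, c_1 = sum of the principal 2×2 minors, det = det(Sigma):
  tr = 8 + 3 + 5 = 16,
  c_1 = (8·3 - (-2)²) + (8·5 - (-2)²) + (3·5 - (1)²) = 20 + 36 + 14 = 70,
  det = 8·(3·5 - (1)²) - (-2)·((-2)·5 - (1)·(-2)) + (-2)·((-2)·(1) - 3·(-2)) = 8·(14) - (-2)·(-8) + (-2)·(4) = 88.
  So p(λ) = λ³ - 16λ² + 70λ - 88.
Step 2 — look for an integer root (rational root theorem: any rational root is an integer divisor of 88). Testing λ = 4:
  p(4) = 64 - 256 + 280 - 88 = 0  ✓
  Dividing out (λ - 4): p(λ) = (λ - 4)(λ² - 12λ + 22).
Step 3 — remaining eigenvalues from the quadratic λ² - 12λ + 22 = 0:
  Δ = 12² - 4·22 = 144 - 88 = 56,  λ = (12 ± √56)/2 = (12 ± 7.4833)/2 ≈ 9.7417 or 2.2583.
  Sorted: λ_1 = 9.7417,  λ_2 = 4,  λ_3 = 2.2583  (check: sum = 16 = tr ✓).

Step 4 — unit eigenvector for λ_1 ≈ 9.7417: v spans the null space of (Sigma - λ_1 I), whose rows are
  r_1 = (-1.7417, -2, -2),  r_2 = (-2, -6.7417, 1),  r_3 = (-2, 1, -4.7417).
  v is orthogonal to every row, so take v ∝ r_1 × r_2 = ((-2)·(1) - (-2)·(-6.7417), (-2)·(-2) - (-1.7417)·(1), (-1.7417)·(-6.7417) - (-2)·(-2)) ≈ (-15.4833, 5.7417, 7.7417).
  Rescale (multiply by -1 so the first nonzero entry is positive): u = (15.4833, -5.7417, -7.7417).
  ||u|| = √((15.4833)² + (-5.7417)² + (-7.7417)²) = √(332.6329) ≈ 18.2382,  v_1 = u/||u|| ≈ (0.8489, -0.3148, -0.4245) (||v_1|| = 1).

λ_1 = 9.7417,  λ_2 = 4,  λ_3 = 2.2583;  v_1 ≈ (0.8489, -0.3148, -0.4245)


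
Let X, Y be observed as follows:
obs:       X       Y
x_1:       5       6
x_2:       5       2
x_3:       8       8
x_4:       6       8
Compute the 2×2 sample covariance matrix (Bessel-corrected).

Step 1 — column means:
  mean(X) = (5 + 5 + 8 + 6) / 4 = 24/4 = 6
  mean(Y) = (6 + 2 + 8 + 8) / 4 = 24/4 = 6

Step 2 — sample covariance S[i,j] = (1/(n-1)) · Σ_k (x_{k,i} - mean_i) · (x_{k,j} - mean_j), with n-1 = 3.
  S[X,X] = ((-1)·(-1) + (-1)·(-1) + (2)·(2) + (0)·(0)) / 3 = 6/3 = 2
  S[X,Y] = ((-1)·(0) + (-1)·(-4) + (2)·(2) + (0)·(2)) / 3 = 8/3 = 2.6667
  S[Y,Y] = ((0)·(0) + (-4)·(-4) + (2)·(2) + (2)·(2)) / 3 = 24/3 = 8

S is symmetric (S[j,i] = S[i,j]). Assembling:

S = [[2, 2.6667],
 [2.6667, 8]]


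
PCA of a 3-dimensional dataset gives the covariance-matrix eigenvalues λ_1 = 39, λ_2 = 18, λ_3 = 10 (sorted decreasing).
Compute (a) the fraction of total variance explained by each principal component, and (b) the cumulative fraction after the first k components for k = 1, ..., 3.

Step 1 — total variance = trace(Sigma) = Σ λ_i = 39 + 18 + 10 = 67.

Step 2 — fraction explained by component i = λ_i / Σ λ:
  PC1: 39/67 = 0.5821
  PC2: 18/67 = 0.2687
  PC3: 10/67 = 0.1493

Step 3 — cumulative fraction after k components = (λ_1 + ... + λ_k) / Σ λ:
  k = 1: 39/67 = 0.5821
  k = 2: (39 + 18)/67 = 57/67 = 0.8507
  k = 3: (39 + 18 + 10)/67 = 67/67 = 1

Summary (fraction, with percent):

explained: PC1 0.5821 (58.21%), PC2 0.2687 (26.87%), PC3 0.1493 (14.93%);  cumulative: 0.5821, 0.8507, 1


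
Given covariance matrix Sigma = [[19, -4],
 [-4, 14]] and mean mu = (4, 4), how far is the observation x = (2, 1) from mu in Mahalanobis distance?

Step 1 — centre the observation: (x - mu) = (-2, -3).

Step 2 — invert Sigma. det(Sigma) = 19·14 - (-4)² = 250.
  Sigma^{-1} = (1/det) · [[d, -b], [-b, a]] = [[0.056, 0.016],
 [0.016, 0.076]].

Step 3 — form the quadratic (x - mu)^T · Sigma^{-1} · (x - mu):
  Sigma^{-1} · (x - mu) = (-0.16, -0.26).
  (x - mu)^T · [Sigma^{-1} · (x - mu)] = (-2)·(-0.16) + (-3)·(-0.26) = 1.1.

Step 4 — take square root: d = √(1.1) ≈ 1.0488.

d(x, mu) = √(1.1) ≈ 1.0488


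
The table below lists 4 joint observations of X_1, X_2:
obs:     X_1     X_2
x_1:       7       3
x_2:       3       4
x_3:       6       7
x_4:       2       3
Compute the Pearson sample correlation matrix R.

Step 1 — column means:
  mean(X_1) = (7 + 3 + 6 + 2) / 4 = 18/4 = 4.5
  mean(X_2) = (3 + 4 + 7 + 3) / 4 = 17/4 = 4.25

Step 2 — sample variances and covariances s[i,j] = (1/(n-1)) · Σ_k (x_{k,i} - mean_i) · (x_{k,j} - mean_j), with n-1 = 3:
  s[X_1,X_1] = ((2.5)·(2.5) + (-1.5)·(-1.5) + (1.5)·(1.5) + (-2.5)·(-2.5)) / 3 = 17/3 = 5.6667
  s[X_1,X_2] = ((2.5)·(-1.25) + (-1.5)·(-0.25) + (1.5)·(2.75) + (-2.5)·(-1.25)) / 3 = 4.5/3 = 1.5
  s[X_2,X_2] = ((-1.25)·(-1.25) + (-0.25)·(-0.25) + (2.75)·(2.75) + (-1.25)·(-1.25)) / 3 = 10.75/3 = 3.5833
  Sample standard deviations s_i = √(s[i,i]):
  s(X_1) = √(5.6667) = 2.3805
  s(X_2) = √(3.5833) = 1.893

Step 3 — r_{ij} = s_{ij} / (s_i · s_j):
  r[X_1,X_1] = 1 (diagonal).
  r[X_1,X_2] = 1.5 / (2.3805 · 1.893) = 1.5 / 4.5062 = 0.3329
  r[X_2,X_2] = 1 (diagonal).

R is symmetric with unit diagonal. Assembling:

R = [[1, 0.3329],
 [0.3329, 1]]


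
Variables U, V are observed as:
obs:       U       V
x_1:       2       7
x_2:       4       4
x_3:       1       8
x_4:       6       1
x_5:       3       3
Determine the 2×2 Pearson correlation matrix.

Step 1 — column means:
  mean(U) = (2 + 4 + 1 + 6 + 3) / 5 = 16/5 = 3.2
  mean(V) = (7 + 4 + 8 + 1 + 3) / 5 = 23/5 = 4.6

Step 2 — sample variances and covariances s[i,j] = (1/(n-1)) · Σ_k (x_{k,i} - mean_i) · (x_{k,j} - mean_j), with n-1 = 4:
  s[U,U] = ((-1.2)·(-1.2) + (0.8)·(0.8) + (-2.2)·(-2.2) + (2.8)·(2.8) + (-0.2)·(-0.2)) / 4 = 14.8/4 = 3.7
  s[U,V] = ((-1.2)·(2.4) + (0.8)·(-0.6) + (-2.2)·(3.4) + (2.8)·(-3.6) + (-0.2)·(-1.6)) / 4 = -20.6/4 = -5.15
  s[V,V] = ((2.4)·(2.4) + (-0.6)·(-0.6) + (3.4)·(3.4) + (-3.6)·(-3.6) + (-1.6)·(-1.6)) / 4 = 33.2/4 = 8.3
  Sample standard deviations s_i = √(s[i,i]):
  s(U) = √(3.7) = 1.9235
  s(V) = √(8.3) = 2.881

Step 3 — r_{ij} = s_{ij} / (s_i · s_j):
  r[U,U] = 1 (diagonal).
  r[U,V] = -5.15 / (1.9235 · 2.881) = -5.15 / 5.5417 = -0.9293
  r[V,V] = 1 (diagonal).

R is symmetric with unit diagonal. Assembling:

R = [[1, -0.9293],
 [-0.9293, 1]]


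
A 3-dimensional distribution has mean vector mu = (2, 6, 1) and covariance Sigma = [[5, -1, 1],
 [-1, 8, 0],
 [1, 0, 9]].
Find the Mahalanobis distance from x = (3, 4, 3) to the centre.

Step 1 — centre the observation: (x - mu) = (1, -2, 2).

Step 2 — invert Sigma (cofactor / det for 3×3, or solve directly):
  Sigma^{-1} = [[0.2099, 0.0262, -0.0233],
 [0.0262, 0.1283, -0.0029],
 [-0.0233, -0.0029, 0.1137]].

Step 3 — form the quadratic (x - mu)^T · Sigma^{-1} · (x - mu):
  Sigma^{-1} · (x - mu) = (0.1108, -0.2362, 0.2099).
  (x - mu)^T · [Sigma^{-1} · (x - mu)] = (1)·(0.1108) + (-2)·(-0.2362) + (2)·(0.2099) = 1.0029.

Step 4 — take square root: d = √(1.0029) ≈ 1.0015.

d(x, mu) = √(1.0029) ≈ 1.0015


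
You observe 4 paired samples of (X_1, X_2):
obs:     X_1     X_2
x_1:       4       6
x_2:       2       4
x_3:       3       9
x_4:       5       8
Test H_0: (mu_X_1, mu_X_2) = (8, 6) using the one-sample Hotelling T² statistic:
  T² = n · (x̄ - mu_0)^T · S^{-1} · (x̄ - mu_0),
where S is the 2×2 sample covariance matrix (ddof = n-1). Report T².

Step 1 — sample mean vector:
  mean(X_1) = (4 + 2 + 3 + 5) / 4 = 14/4 = 3.5
  mean(X_2) = (6 + 4 + 9 + 8) / 4 = 27/4 = 6.75
  x̄ = (3.5, 6.75),  deviation x̄ - mu_0 = (3.5, 6.75) - (8, 6) = (-4.5, 0.75).

Step 2 — sample covariance matrix, S[i,j] = (1/(n-1)) · Σ_k (x_{k,i} - mean_i) · (x_{k,j} - mean_j), divisor n-1 = 3:
  S[X_1,X_1] = ((0.5)·(0.5) + (-1.5)·(-1.5) + (-0.5)·(-0.5) + (1.5)·(1.5)) / 3 = 5/3 = 1.6667
  S[X_1,X_2] = ((0.5)·(-0.75) + (-1.5)·(-2.75) + (-0.5)·(2.25) + (1.5)·(1.25)) / 3 = 4.5/3 = 1.5
  S[X_2,X_2] = ((-0.75)·(-0.75) + (-2.75)·(-2.75) + (2.25)·(2.25) + (1.25)·(1.25)) / 3 = 14.75/3 = 4.9167
  S = [[1.6667, 1.5],
 [1.5, 4.9167]].

Step 3 — invert S. det(S) = 1.6667·4.9167 - (1.5)² = 5.9444.
  S^{-1} = (1/det) · [[d, -b], [-b, a]] = [[0.8271, -0.2523],
 [-0.2523, 0.2804]].

Step 4 — quadratic form (x̄ - mu_0)^T · S^{-1} · (x̄ - mu_0):
  S^{-1} · (x̄ - mu_0) = (-3.9112, 1.3458),
  (x̄ - mu_0)^T · [...] = (-4.5)·(-3.9112) + (0.75)·(1.3458) = 18.6098.

Step 5 — scale by n: T² = 4 · 18.6098 = 74.4393.

T² ≈ 74.4393


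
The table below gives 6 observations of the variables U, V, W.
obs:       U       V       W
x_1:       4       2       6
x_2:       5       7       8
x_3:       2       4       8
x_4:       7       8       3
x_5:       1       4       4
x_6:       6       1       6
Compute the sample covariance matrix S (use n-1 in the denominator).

Step 1 — column means:
  mean(U) = (4 + 5 + 2 + 7 + 1 + 6) / 6 = 25/6 = 4.1667
  mean(V) = (2 + 7 + 4 + 8 + 4 + 1) / 6 = 26/6 = 4.3333
  mean(W) = (6 + 8 + 8 + 3 + 4 + 6) / 6 = 35/6 = 5.8333

Step 2 — sample covariance S[i,j] = (1/(n-1)) · Σ_k (x_{k,i} - mean_i) · (x_{k,j} - mean_j), with n-1 = 5.
  S[U,U] = ((-0.1667)·(-0.1667) + (0.8333)·(0.8333) + (-2.1667)·(-2.1667) + (2.8333)·(2.8333) + (-3.1667)·(-3.1667) + (1.8333)·(1.8333)) / 5 = 26.8333/5 = 5.3667
  S[U,V] = ((-0.1667)·(-2.3333) + (0.8333)·(2.6667) + (-2.1667)·(-0.3333) + (2.8333)·(3.6667) + (-3.1667)·(-0.3333) + (1.8333)·(-3.3333)) / 5 = 8.6667/5 = 1.7333
  S[U,W] = ((-0.1667)·(0.1667) + (0.8333)·(2.1667) + (-2.1667)·(2.1667) + (2.8333)·(-2.8333) + (-3.1667)·(-1.8333) + (1.8333)·(0.1667)) / 5 = -4.8333/5 = -0.9667
  S[V,V] = ((-2.3333)·(-2.3333) + (2.6667)·(2.6667) + (-0.3333)·(-0.3333) + (3.6667)·(3.6667) + (-0.3333)·(-0.3333) + (-3.3333)·(-3.3333)) / 5 = 37.3333/5 = 7.4667
  S[V,W] = ((-2.3333)·(0.1667) + (2.6667)·(2.1667) + (-0.3333)·(2.1667) + (3.6667)·(-2.8333) + (-0.3333)·(-1.8333) + (-3.3333)·(0.1667)) / 5 = -5.6667/5 = -1.1333
  S[W,W] = ((0.1667)·(0.1667) + (2.1667)·(2.1667) + (2.1667)·(2.1667) + (-2.8333)·(-2.8333) + (-1.8333)·(-1.8333) + (0.1667)·(0.1667)) / 5 = 20.8333/5 = 4.1667

S is symmetric (S[j,i] = S[i,j]). Assembling:

S = [[5.3667, 1.7333, -0.9667],
 [1.7333, 7.4667, -1.1333],
 [-0.9667, -1.1333, 4.1667]]


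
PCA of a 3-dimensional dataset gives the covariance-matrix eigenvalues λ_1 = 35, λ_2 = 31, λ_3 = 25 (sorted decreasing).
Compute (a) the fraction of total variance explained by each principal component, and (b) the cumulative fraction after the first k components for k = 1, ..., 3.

Step 1 — total variance = trace(Sigma) = Σ λ_i = 35 + 31 + 25 = 91.

Step 2 — fraction explained by component i = λ_i / Σ λ:
  PC1: 35/91 = 0.3846
  PC2: 31/91 = 0.3407
  PC3: 25/91 = 0.2747

Step 3 — cumulative fraction after k components = (λ_1 + ... + λ_k) / Σ λ:
  k = 1: 35/91 = 0.3846
  k = 2: (35 + 31)/91 = 66/91 = 0.7253
  k = 3: (35 + 31 + 25)/91 = 91/91 = 1

Summary (fraction, with percent):

explained: PC1 0.3846 (38.46%), PC2 0.3407 (34.07%), PC3 0.2747 (27.47%);  cumulative: 0.3846, 0.7253, 1


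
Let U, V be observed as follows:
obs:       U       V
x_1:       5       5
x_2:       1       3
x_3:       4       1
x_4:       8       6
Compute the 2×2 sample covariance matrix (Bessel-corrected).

Step 1 — column means:
  mean(U) = (5 + 1 + 4 + 8) / 4 = 18/4 = 4.5
  mean(V) = (5 + 3 + 1 + 6) / 4 = 15/4 = 3.75

Step 2 — sample covariance S[i,j] = (1/(n-1)) · Σ_k (x_{k,i} - mean_i) · (x_{k,j} - mean_j), with n-1 = 3.
  S[U,U] = ((0.5)·(0.5) + (-3.5)·(-3.5) + (-0.5)·(-0.5) + (3.5)·(3.5)) / 3 = 25/3 = 8.3333
  S[U,V] = ((0.5)·(1.25) + (-3.5)·(-0.75) + (-0.5)·(-2.75) + (3.5)·(2.25)) / 3 = 12.5/3 = 4.1667
  S[V,V] = ((1.25)·(1.25) + (-0.75)·(-0.75) + (-2.75)·(-2.75) + (2.25)·(2.25)) / 3 = 14.75/3 = 4.9167

S is symmetric (S[j,i] = S[i,j]). Assembling:

S = [[8.3333, 4.1667],
 [4.1667, 4.9167]]


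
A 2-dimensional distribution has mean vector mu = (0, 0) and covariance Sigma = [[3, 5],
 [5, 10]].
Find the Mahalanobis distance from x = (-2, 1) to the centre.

Step 1 — centre the observation: (x - mu) = (-2, 1).

Step 2 — invert Sigma. det(Sigma) = 3·10 - (5)² = 5.
  Sigma^{-1} = (1/det) · [[d, -b], [-b, a]] = [[2, -1],
 [-1, 0.6]].

Step 3 — form the quadratic (x - mu)^T · Sigma^{-1} · (x - mu):
  Sigma^{-1} · (x - mu) = (-5, 2.6).
  (x - mu)^T · [Sigma^{-1} · (x - mu)] = (-2)·(-5) + (1)·(2.6) = 12.6.

Step 4 — take square root: d = √(12.6) ≈ 3.5496.

d(x, mu) = √(12.6) ≈ 3.5496


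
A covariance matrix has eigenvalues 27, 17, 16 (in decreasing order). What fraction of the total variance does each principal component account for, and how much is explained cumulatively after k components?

Step 1 — total variance = trace(Sigma) = Σ λ_i = 27 + 17 + 16 = 60.

Step 2 — fraction explained by component i = λ_i / Σ λ:
  PC1: 27/60 = 0.45
  PC2: 17/60 = 0.2833
  PC3: 16/60 = 0.2667

Step 3 — cumulative fraction after k components = (λ_1 + ... + λ_k) / Σ λ:
  k = 1: 27/60 = 0.45
  k = 2: (27 + 17)/60 = 44/60 = 0.7333
  k = 3: (27 + 17 + 16)/60 = 60/60 = 1

Summary (fraction, with percent):

explained: PC1 0.45 (45%), PC2 0.2833 (28.33%), PC3 0.2667 (26.67%);  cumulative: 0.45, 0.7333, 1


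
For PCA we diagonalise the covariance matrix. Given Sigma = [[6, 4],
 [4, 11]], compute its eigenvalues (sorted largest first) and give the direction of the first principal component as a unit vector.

Step 1 — characteristic polynomial of 2×2 Sigma:
  det(Sigma - λI) = λ² - trace · λ + det = 0.
  trace = 6 + 11 = 17, det = 6·11 - (4)² = 50.
Step 2 — discriminant:
  Δ = trace² - 4·det = 289 - 200 = 89.
Step 3 — eigenvalues:
  λ = (trace ± √Δ)/2 = (17 ± 9.434)/2,
  λ_1 = 13.217,  λ_2 = 3.783.

Step 4 — unit eigenvector for λ_1: solve (Sigma - λ_1 I)v = 0. First row:
  (6 - 13.217)·v_x + (4)·v_y = 0, i.e. (-7.217)·v_x + (4)·v_y = 0,
  so v ∝ (b, λ_1 - a) = (4, 7.217) = u.
  ||u|| = √((4)² + (7.217)²) = √(68.085) ≈ 8.2514,
  v_1 = u/||u|| ≈ (0.4848, 0.8746) (||v_1|| = 1).

λ_1 = 13.217,  λ_2 = 3.783;  v_1 ≈ (0.4848, 0.8746)


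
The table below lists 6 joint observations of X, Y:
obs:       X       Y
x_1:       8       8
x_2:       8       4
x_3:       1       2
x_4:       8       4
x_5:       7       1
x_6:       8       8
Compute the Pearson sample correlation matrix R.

Step 1 — column means:
  mean(X) = (8 + 8 + 1 + 8 + 7 + 8) / 6 = 40/6 = 6.6667
  mean(Y) = (8 + 4 + 2 + 4 + 1 + 8) / 6 = 27/6 = 4.5

Step 2 — sample variances and covariances s[i,j] = (1/(n-1)) · Σ_k (x_{k,i} - mean_i) · (x_{k,j} - mean_j), with n-1 = 5:
  s[X,X] = ((1.3333)·(1.3333) + (1.3333)·(1.3333) + (-5.6667)·(-5.6667) + (1.3333)·(1.3333) + (0.3333)·(0.3333) + (1.3333)·(1.3333)) / 5 = 39.3333/5 = 7.8667
  s[X,Y] = ((1.3333)·(3.5) + (1.3333)·(-0.5) + (-5.6667)·(-2.5) + (1.3333)·(-0.5) + (0.3333)·(-3.5) + (1.3333)·(3.5)) / 5 = 21/5 = 4.2
  s[Y,Y] = ((3.5)·(3.5) + (-0.5)·(-0.5) + (-2.5)·(-2.5) + (-0.5)·(-0.5) + (-3.5)·(-3.5) + (3.5)·(3.5)) / 5 = 43.5/5 = 8.7
  Sample standard deviations s_i = √(s[i,i]):
  s(X) = √(7.8667) = 2.8048
  s(Y) = √(8.7) = 2.9496

Step 3 — r_{ij} = s_{ij} / (s_i · s_j):
  r[X,X] = 1 (diagonal).
  r[X,Y] = 4.2 / (2.8048 · 2.9496) = 4.2 / 8.2728 = 0.5077
  r[Y,Y] = 1 (diagonal).

R is symmetric with unit diagonal. Assembling:

R = [[1, 0.5077],
 [0.5077, 1]]


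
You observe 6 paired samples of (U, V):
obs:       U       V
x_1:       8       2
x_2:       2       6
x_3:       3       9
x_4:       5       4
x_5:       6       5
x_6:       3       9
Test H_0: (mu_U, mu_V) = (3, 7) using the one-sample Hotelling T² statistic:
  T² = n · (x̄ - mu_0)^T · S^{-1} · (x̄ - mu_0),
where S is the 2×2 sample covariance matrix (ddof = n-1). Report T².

Step 1 — sample mean vector:
  mean(U) = (8 + 2 + 3 + 5 + 6 + 3) / 6 = 27/6 = 4.5
  mean(V) = (2 + 6 + 9 + 4 + 5 + 9) / 6 = 35/6 = 5.8333
  x̄ = (4.5, 5.8333),  deviation x̄ - mu_0 = (4.5, 5.8333) - (3, 7) = (1.5, -1.1667).

Step 2 — sample covariance matrix, S[i,j] = (1/(n-1)) · Σ_k (x_{k,i} - mean_i) · (x_{k,j} - mean_j), divisor n-1 = 5:
  S[U,U] = ((3.5)·(3.5) + (-2.5)·(-2.5) + (-1.5)·(-1.5) + (0.5)·(0.5) + (1.5)·(1.5) + (-1.5)·(-1.5)) / 5 = 25.5/5 = 5.1
  S[U,V] = ((3.5)·(-3.8333) + (-2.5)·(0.1667) + (-1.5)·(3.1667) + (0.5)·(-1.8333) + (1.5)·(-0.8333) + (-1.5)·(3.1667)) / 5 = -25.5/5 = -5.1
  S[V,V] = ((-3.8333)·(-3.8333) + (0.1667)·(0.1667) + (3.1667)·(3.1667) + (-1.8333)·(-1.8333) + (-0.8333)·(-0.8333) + (3.1667)·(3.1667)) / 5 = 38.8333/5 = 7.7667
  S = [[5.1, -5.1],
 [-5.1, 7.7667]].

Step 3 — invert S. det(S) = 5.1·7.7667 - (-5.1)² = 13.6.
  S^{-1} = (1/det) · [[d, -b], [-b, a]] = [[0.5711, 0.375],
 [0.375, 0.375]].

Step 4 — quadratic form (x̄ - mu_0)^T · S^{-1} · (x̄ - mu_0):
  S^{-1} · (x̄ - mu_0) = (0.4191, 0.125),
  (x̄ - mu_0)^T · [...] = (1.5)·(0.4191) + (-1.1667)·(0.125) = 0.4828.

Step 5 — scale by n: T² = 6 · 0.4828 = 2.8971.

T² ≈ 2.8971


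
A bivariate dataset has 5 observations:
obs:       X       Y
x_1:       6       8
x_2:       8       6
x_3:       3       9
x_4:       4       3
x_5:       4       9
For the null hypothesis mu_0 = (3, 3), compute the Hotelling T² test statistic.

Step 1 — sample mean vector:
  mean(X) = (6 + 8 + 3 + 4 + 4) / 5 = 25/5 = 5
  mean(Y) = (8 + 6 + 9 + 3 + 9) / 5 = 35/5 = 7
  x̄ = (5, 7),  deviation x̄ - mu_0 = (5, 7) - (3, 3) = (2, 4).

Step 2 — sample covariance matrix, S[i,j] = (1/(n-1)) · Σ_k (x_{k,i} - mean_i) · (x_{k,j} - mean_j), divisor n-1 = 4:
  S[X,X] = ((1)·(1) + (3)·(3) + (-2)·(-2) + (-1)·(-1) + (-1)·(-1)) / 4 = 16/4 = 4
  S[X,Y] = ((1)·(1) + (3)·(-1) + (-2)·(2) + (-1)·(-4) + (-1)·(2)) / 4 = -4/4 = -1
  S[Y,Y] = ((1)·(1) + (-1)·(-1) + (2)·(2) + (-4)·(-4) + (2)·(2)) / 4 = 26/4 = 6.5
  S = [[4, -1],
 [-1, 6.5]].

Step 3 — invert S. det(S) = 4·6.5 - (-1)² = 25.
  S^{-1} = (1/det) · [[d, -b], [-b, a]] = [[0.26, 0.04],
 [0.04, 0.16]].

Step 4 — quadratic form (x̄ - mu_0)^T · S^{-1} · (x̄ - mu_0):
  S^{-1} · (x̄ - mu_0) = (0.68, 0.72),
  (x̄ - mu_0)^T · [...] = (2)·(0.68) + (4)·(0.72) = 4.24.

Step 5 — scale by n: T² = 5 · 4.24 = 21.2.

T² ≈ 21.2


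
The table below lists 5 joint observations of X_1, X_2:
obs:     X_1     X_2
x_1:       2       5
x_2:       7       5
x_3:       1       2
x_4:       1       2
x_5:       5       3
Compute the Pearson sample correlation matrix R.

Step 1 — column means:
  mean(X_1) = (2 + 7 + 1 + 1 + 5) / 5 = 16/5 = 3.2
  mean(X_2) = (5 + 5 + 2 + 2 + 3) / 5 = 17/5 = 3.4

Step 2 — sample variances and covariances s[i,j] = (1/(n-1)) · Σ_k (x_{k,i} - mean_i) · (x_{k,j} - mean_j), with n-1 = 4:
  s[X_1,X_1] = ((-1.2)·(-1.2) + (3.8)·(3.8) + (-2.2)·(-2.2) + (-2.2)·(-2.2) + (1.8)·(1.8)) / 4 = 28.8/4 = 7.2
  s[X_1,X_2] = ((-1.2)·(1.6) + (3.8)·(1.6) + (-2.2)·(-1.4) + (-2.2)·(-1.4) + (1.8)·(-0.4)) / 4 = 9.6/4 = 2.4
  s[X_2,X_2] = ((1.6)·(1.6) + (1.6)·(1.6) + (-1.4)·(-1.4) + (-1.4)·(-1.4) + (-0.4)·(-0.4)) / 4 = 9.2/4 = 2.3
  Sample standard deviations s_i = √(s[i,i]):
  s(X_1) = √(7.2) = 2.6833
  s(X_2) = √(2.3) = 1.5166

Step 3 — r_{ij} = s_{ij} / (s_i · s_j):
  r[X_1,X_1] = 1 (diagonal).
  r[X_1,X_2] = 2.4 / (2.6833 · 1.5166) = 2.4 / 4.0694 = 0.5898
  r[X_2,X_2] = 1 (diagonal).

R is symmetric with unit diagonal. Assembling:

R = [[1, 0.5898],
 [0.5898, 1]]


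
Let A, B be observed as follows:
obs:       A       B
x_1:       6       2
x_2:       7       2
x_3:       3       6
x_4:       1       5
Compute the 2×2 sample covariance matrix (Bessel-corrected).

Step 1 — column means:
  mean(A) = (6 + 7 + 3 + 1) / 4 = 17/4 = 4.25
  mean(B) = (2 + 2 + 6 + 5) / 4 = 15/4 = 3.75

Step 2 — sample covariance S[i,j] = (1/(n-1)) · Σ_k (x_{k,i} - mean_i) · (x_{k,j} - mean_j), with n-1 = 3.
  S[A,A] = ((1.75)·(1.75) + (2.75)·(2.75) + (-1.25)·(-1.25) + (-3.25)·(-3.25)) / 3 = 22.75/3 = 7.5833
  S[A,B] = ((1.75)·(-1.75) + (2.75)·(-1.75) + (-1.25)·(2.25) + (-3.25)·(1.25)) / 3 = -14.75/3 = -4.9167
  S[B,B] = ((-1.75)·(-1.75) + (-1.75)·(-1.75) + (2.25)·(2.25) + (1.25)·(1.25)) / 3 = 12.75/3 = 4.25

S is symmetric (S[j,i] = S[i,j]). Assembling:

S = [[7.5833, -4.9167],
 [-4.9167, 4.25]]


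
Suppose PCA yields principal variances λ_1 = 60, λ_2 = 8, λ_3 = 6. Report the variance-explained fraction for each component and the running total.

Step 1 — total variance = trace(Sigma) = Σ λ_i = 60 + 8 + 6 = 74.

Step 2 — fraction explained by component i = λ_i / Σ λ:
  PC1: 60/74 = 0.8108
  PC2: 8/74 = 0.1081
  PC3: 6/74 = 0.0811

Step 3 — cumulative fraction after k components = (λ_1 + ... + λ_k) / Σ λ:
  k = 1: 60/74 = 0.8108
  k = 2: (60 + 8)/74 = 68/74 = 0.9189
  k = 3: (60 + 8 + 6)/74 = 74/74 = 1

Summary (fraction, with percent):

explained: PC1 0.8108 (81.08%), PC2 0.1081 (10.81%), PC3 0.0811 (8.11%);  cumulative: 0.8108, 0.9189, 1


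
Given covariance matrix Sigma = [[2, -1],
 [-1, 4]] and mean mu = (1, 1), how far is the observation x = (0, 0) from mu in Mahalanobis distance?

Step 1 — centre the observation: (x - mu) = (-1, -1).

Step 2 — invert Sigma. det(Sigma) = 2·4 - (-1)² = 7.
  Sigma^{-1} = (1/det) · [[d, -b], [-b, a]] = [[0.5714, 0.1429],
 [0.1429, 0.2857]].

Step 3 — form the quadratic (x - mu)^T · Sigma^{-1} · (x - mu):
  Sigma^{-1} · (x - mu) = (-0.7143, -0.4286).
  (x - mu)^T · [Sigma^{-1} · (x - mu)] = (-1)·(-0.7143) + (-1)·(-0.4286) = 1.1429.

Step 4 — take square root: d = √(1.1429) ≈ 1.069.

d(x, mu) = √(1.1429) ≈ 1.069


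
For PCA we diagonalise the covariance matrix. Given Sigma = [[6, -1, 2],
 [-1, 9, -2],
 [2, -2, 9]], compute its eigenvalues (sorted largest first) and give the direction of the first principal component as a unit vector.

Step 1 — characteristic polynomial p(λ) = det(λI - Sigma) = λ³ - tr·λ² + c_1·λ - det, where tr = trace, c_1 = sum of the principal 2×2 minors, det = det(Sigma):
  tr = 6 + 9 + 9 = 24,
  c_1 = (6·9 - (-1)²) + (6·9 - (2)²) + (9·9 - (-2)²) = 53 + 50 + 77 = 180,
  det = 6·(9·9 - (-2)²) - (-1)·((-1)·9 - (-2)·(2)) + (2)·((-1)·(-2) - 9·(2)) = 6·(77) - (-1)·(-5) + (2)·(-16) = 425.
  So p(λ) = λ³ - 24λ² + 180λ - 425.
Step 2 — look for an integer root (rational root theorem: any rational root is an integer divisor of 425). Testing λ = 5:
  p(5) = 125 - 600 + 900 - 425 = 0  ✓
  Dividing out (λ - 5): p(λ) = (λ - 5)(λ² - 19λ + 85).
Step 3 — remaining eigenvalues from the quadratic λ² - 19λ + 85 = 0:
  Δ = 19² - 4·85 = 361 - 340 = 21,  λ = (19 ± √21)/2 = (19 ± 4.5826)/2 ≈ 11.7913 or 7.2087.
  Sorted: λ_1 = 11.7913,  λ_2 = 7.2087,  λ_3 = 5  (check: sum = 24 = tr ✓).

Step 4 — unit eigenvector for λ_1 ≈ 11.7913: v spans the null space of (Sigma - λ_1 I), whose rows are
  r_1 = (-5.7913, -1, 2),  r_2 = (-1, -2.7913, -2),  r_3 = (2, -2, -2.7913).
  v is orthogonal to every row, so take v ∝ r_1 × r_2 = ((-1)·(-2) - (2)·(-2.7913), (2)·(-1) - (-5.7913)·(-2), (-5.7913)·(-2.7913) - (-1)·(-1)) ≈ (7.5826, -13.5826, 15.1652).
  Let u = (7.5826, -13.5826, 15.1652).
  ||u|| = √((7.5826)² + (-13.5826)² + (15.1652)²) = √(471.9636) ≈ 21.7247,  v_1 = u/||u|| ≈ (0.349, -0.6252, 0.6981) (||v_1|| = 1).

λ_1 = 11.7913,  λ_2 = 7.2087,  λ_3 = 5;  v_1 ≈ (0.349, -0.6252, 0.6981)
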